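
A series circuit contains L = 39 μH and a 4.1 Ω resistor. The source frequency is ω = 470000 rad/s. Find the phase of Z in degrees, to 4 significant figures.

X_L = ωL = 18.33 Ω
Z = 4.100 + j18.33 Ω
|Z| = √(4.100² + 18.33²) = 18.78 Ω
∠Z = arctan(18.33/4.100) = 77.39°

77.39°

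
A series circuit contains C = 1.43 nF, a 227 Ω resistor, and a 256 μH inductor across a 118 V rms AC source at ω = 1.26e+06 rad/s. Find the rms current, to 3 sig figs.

363 mA

X_L = ωL = 323 Ω
X_C = 1/(ωC) = 555 Ω
Net reactance X = X_L − X_C = -232 Ω
Z = 227 − j232 Ω
|Z| = √(227² + 232²) = 325 Ω
I = V/|Z| = 118/325 = 363 mA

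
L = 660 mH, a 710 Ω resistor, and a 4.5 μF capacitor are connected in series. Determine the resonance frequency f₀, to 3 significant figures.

92.4 Hz

ω₀ = 1/√(LC) = 1/√(0.66 × 4.5e-06) = 580.3 rad/s
f₀ = ω₀/(2π) = 92.4 Hz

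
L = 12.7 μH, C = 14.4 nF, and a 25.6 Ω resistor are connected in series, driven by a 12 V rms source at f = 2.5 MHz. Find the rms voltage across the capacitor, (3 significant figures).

0.270 V

ω = 2πf = 1.571e+07 rad/s
X_L = ωL = 199 Ω
X_C = 1/(ωC) = 4.42 Ω
Net reactance X = X_L − X_C = 195 Ω
Z = 25.6 + j195 Ω
|Z| = √(25.6² + 195²) = 197 Ω
I = V/|Z| = 61.0 mA
V_C = I·|Z_C| = 0.0610 × 4.42 = 0.270 V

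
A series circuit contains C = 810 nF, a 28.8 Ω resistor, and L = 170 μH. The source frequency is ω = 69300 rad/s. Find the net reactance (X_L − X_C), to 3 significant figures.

X_L = ωL = 11.8 Ω
X_C = 1/(ωC) = 17.8 Ω
X = 11.8 − 17.8 = -6.03 Ω

-6.03 Ω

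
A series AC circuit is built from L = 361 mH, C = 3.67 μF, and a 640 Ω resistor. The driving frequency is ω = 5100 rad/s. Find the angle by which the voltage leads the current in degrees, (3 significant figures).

X_L = ωL = 1840 Ω
X_C = 1/(ωC) = 53.4 Ω
Net reactance X = X_L − X_C = 1790 Ω
Z = 640 + j1790 Ω
|Z| = √(640² + 1790²) = 1900 Ω
∠Z = arctan(1790/640) = 70.3°

70.3°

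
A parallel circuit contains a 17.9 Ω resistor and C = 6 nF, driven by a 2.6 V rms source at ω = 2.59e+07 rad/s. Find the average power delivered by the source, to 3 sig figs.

378 mW

X_C = 1/(ωC) = 6.44 Ω
Parallel: admittances add. Y = 1/R + jωC
Y = (0.0559 + j0.155) S
|Y| = 0.165 S → |Z| = 1/|Y| = 6.06 Ω, ∠Z = −∠Y = -70.2°
I = V/|Z| = 429 mA
P = VI cos φ = 2.6 × 0.429 × cos(-70.2°) = 378 mW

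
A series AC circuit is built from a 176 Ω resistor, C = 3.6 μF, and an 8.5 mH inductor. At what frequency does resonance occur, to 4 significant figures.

ω₀ = 1/√(LC) = 1/√(0.0085 × 3.6e-06) = 5717 rad/s
f₀ = ω₀/(2π) = 909.8 Hz

909.8 Hz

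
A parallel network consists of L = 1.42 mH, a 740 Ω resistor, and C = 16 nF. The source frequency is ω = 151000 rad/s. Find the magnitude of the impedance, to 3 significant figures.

X_L = ωL = 214 Ω
X_C = 1/(ωC) = 414 Ω
Parallel: admittances add. Y = 1/R + 1/(jωL) + jωC
Y = (0.00135 − j0.00225) S
|Y| = 0.00262 S → |Z| = 1/|Y| = 381 Ω, ∠Z = −∠Y = 59.0°

381 Ω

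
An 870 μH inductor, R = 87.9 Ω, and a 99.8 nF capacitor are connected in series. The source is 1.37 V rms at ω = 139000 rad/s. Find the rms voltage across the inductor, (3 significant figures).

X_L = ωL = 121 Ω
X_C = 1/(ωC) = 72.1 Ω
Net reactance X = X_L − X_C = 48.8 Ω
Z = 87.9 + j48.8 Ω
|Z| = √(87.9² + 48.8²) = 101 Ω
I = V/|Z| = 13.6 mA
V_L = I·|Z_L| = 0.0136 × 121 = 1.65 V

1.65 V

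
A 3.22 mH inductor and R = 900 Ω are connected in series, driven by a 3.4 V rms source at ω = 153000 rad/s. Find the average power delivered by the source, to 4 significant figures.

X_L = ωL = 492.7 Ω
Z = 900.0 + j492.7 Ω
|Z| = √(900.0² + 492.7²) = 1026 Ω
∠Z = arctan(492.7/900.0) = 28.70°
I = V/|Z| = 3.314 mA
P = VI cos φ = 3.4 × 0.003314 × cos(28.70°) = 9.883 mW

9.883 mW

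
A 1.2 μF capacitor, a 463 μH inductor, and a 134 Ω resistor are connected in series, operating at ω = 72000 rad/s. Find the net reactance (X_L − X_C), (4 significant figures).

21.76 Ω

X_L = ωL = 33.34 Ω
X_C = 1/(ωC) = 11.57 Ω
X = 33.34 − 11.57 = 21.76 Ω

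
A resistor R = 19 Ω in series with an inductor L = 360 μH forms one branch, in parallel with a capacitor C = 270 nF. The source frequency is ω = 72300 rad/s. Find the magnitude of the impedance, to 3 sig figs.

52.3 Ω

X_L = ωL = 26.0 Ω
X_C = 1/(ωC) = 51.2 Ω
Branch 1 (R+jX_L): Z₁ = 19.0 + j26.0 Ω, |Z₁| = 32.2 Ω
Branch 2 (−jX_C): Z₂ = −j51.2 Ω
Parallel: Z = Z₁Z₂/(Z₁+Z₂), |Z| = 52.3 Ω, ∠Z = 16.9°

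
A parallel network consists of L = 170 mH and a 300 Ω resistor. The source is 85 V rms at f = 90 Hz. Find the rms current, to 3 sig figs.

928 mA

ω = 2πf = 565.5 rad/s
X_L = ωL = 96.1 Ω
Parallel: admittances add. Y = 1/R + 1/(jωL)
Y = (0.00333 − j0.0104) S
|Y| = 0.0109 S → |Z| = 1/|Y| = 91.5 Ω, ∠Z = −∠Y = 72.2°
I = V/|Z| = 85/91.5 = 928 mA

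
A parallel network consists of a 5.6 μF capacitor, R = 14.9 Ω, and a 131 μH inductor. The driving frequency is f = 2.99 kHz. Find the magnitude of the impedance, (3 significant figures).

ω = 2πf = 18790 rad/s
X_L = ωL = 2.46 Ω
X_C = 1/(ωC) = 9.51 Ω
Parallel: admittances add. Y = 1/R + 1/(jωL) + jωC
Y = (0.0671 − j0.301) S
|Y| = 0.309 S → |Z| = 1/|Y| = 3.24 Ω, ∠Z = −∠Y = 77.4°

3.24 Ω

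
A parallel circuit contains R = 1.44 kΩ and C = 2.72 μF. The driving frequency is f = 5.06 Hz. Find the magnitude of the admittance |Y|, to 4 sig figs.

ω = 2πf = 31.79 rad/s
X_C = 1/(ωC) = 11560 Ω
Parallel: admittances add. Y = 1/R + jωC
Y = (0.0006944 + j8.648e-05) S
|Y| = 0.0006998 S → |Z| = 1/|Y| = 1429 Ω, ∠Z = −∠Y = -7.098°

699.8 μS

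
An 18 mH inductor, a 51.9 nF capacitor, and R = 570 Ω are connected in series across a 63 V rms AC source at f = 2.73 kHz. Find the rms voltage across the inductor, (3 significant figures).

ω = 2πf = 17150 rad/s
X_L = ωL = 309 Ω
X_C = 1/(ωC) = 1120 Ω
Net reactance X = X_L − X_C = -815 Ω
Z = 570 − j815 Ω
|Z| = √(570² + 815²) = 994 Ω
I = V/|Z| = 63.4 mA
V_L = I·|Z_L| = 0.0634 × 309 = 19.6 V

19.6 V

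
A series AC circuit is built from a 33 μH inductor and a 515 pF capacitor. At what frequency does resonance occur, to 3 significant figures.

1.22 MHz

ω₀ = 1/√(LC) = 1/√(3.3e-05 × 5.15e-10) = 7.671e+06 rad/s
f₀ = ω₀/(2π) = 1.22 MHz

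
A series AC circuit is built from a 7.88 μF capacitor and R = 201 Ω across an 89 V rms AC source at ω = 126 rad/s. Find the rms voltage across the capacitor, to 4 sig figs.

X_C = 1/(ωC) = 1007 Ω
Z = 201.0 − j1007 Ω
|Z| = √(201.0² + 1007²) = 1027 Ω
I = V/|Z| = 86.66 mA
V_C = I·|Z_C| = 0.08666 × 1007 = 87.28 V

87.28 V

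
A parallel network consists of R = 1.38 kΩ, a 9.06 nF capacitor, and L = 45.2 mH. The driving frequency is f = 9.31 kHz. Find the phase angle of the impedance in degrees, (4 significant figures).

ω = 2πf = 58500 rad/s
X_L = ωL = 2644 Ω
X_C = 1/(ωC) = 1887 Ω
Parallel: admittances add. Y = 1/R + 1/(jωL) + jωC
Y = (0.0007246 + j0.0001518) S
|Y| = 0.0007404 S → |Z| = 1/|Y| = 1351 Ω, ∠Z = −∠Y = -11.83°

-11.83°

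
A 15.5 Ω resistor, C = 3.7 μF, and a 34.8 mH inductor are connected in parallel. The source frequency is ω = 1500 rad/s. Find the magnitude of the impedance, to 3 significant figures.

X_L = ωL = 52.2 Ω
X_C = 1/(ωC) = 180 Ω
Parallel: admittances add. Y = 1/R + 1/(jωL) + jωC
Y = (0.0645 − j0.0136) S
|Y| = 0.0659 S → |Z| = 1/|Y| = 15.2 Ω, ∠Z = −∠Y = 11.9°

15.2 Ω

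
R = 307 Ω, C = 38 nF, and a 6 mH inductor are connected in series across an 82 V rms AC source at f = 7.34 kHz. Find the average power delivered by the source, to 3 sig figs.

11.4 W

ω = 2πf = 46120 rad/s
X_L = ωL = 277 Ω
X_C = 1/(ωC) = 571 Ω
Net reactance X = X_L − X_C = -294 Ω
Z = 307 − j294 Ω
|Z| = √(307² + 294²) = 425 Ω
∠Z = arctan(-294/307) = -43.8°
I = V/|Z| = 193 mA
P = VI cos φ = 82 × 0.193 × cos(-43.8°) = 11.4 W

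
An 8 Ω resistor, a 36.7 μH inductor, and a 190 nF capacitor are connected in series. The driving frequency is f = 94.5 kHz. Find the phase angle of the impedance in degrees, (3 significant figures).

58.2°

ω = 2πf = 593800 rad/s
X_L = ωL = 21.8 Ω
X_C = 1/(ωC) = 8.86 Ω
Net reactance X = X_L − X_C = 12.9 Ω
Z = 8.00 + j12.9 Ω
|Z| = √(8.00² + 12.9²) = 15.2 Ω
∠Z = arctan(12.9/8.00) = 58.2°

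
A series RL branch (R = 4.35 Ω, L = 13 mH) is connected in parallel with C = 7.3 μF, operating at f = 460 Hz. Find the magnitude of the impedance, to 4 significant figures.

166.9 Ω

ω = 2πf = 2890 rad/s
X_L = ωL = 37.57 Ω
X_C = 1/(ωC) = 47.40 Ω
Branch 1 (R+jX_L): Z₁ = 4.350 + j37.57 Ω, |Z₁| = 37.82 Ω
Branch 2 (−jX_C): Z₂ = −j47.40 Ω
Parallel: Z = Z₁Z₂/(Z₁+Z₂), |Z| = 166.9 Ω, ∠Z = 59.51°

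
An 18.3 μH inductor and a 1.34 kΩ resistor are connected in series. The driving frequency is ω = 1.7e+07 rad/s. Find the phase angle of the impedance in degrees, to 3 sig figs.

13.1°

X_L = ωL = 311 Ω
Z = 1340 + j311 Ω
|Z| = √(1340² + 311²) = 1380 Ω
∠Z = arctan(311/1340) = 13.1°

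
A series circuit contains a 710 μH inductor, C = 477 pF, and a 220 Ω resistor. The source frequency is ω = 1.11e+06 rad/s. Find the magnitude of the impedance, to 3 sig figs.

X_L = ωL = 788 Ω
X_C = 1/(ωC) = 1890 Ω
Net reactance X = X_L − X_C = -1100 Ω
Z = 220 − j1100 Ω
|Z| = √(220² + 1100²) = 1120 Ω

1120 Ω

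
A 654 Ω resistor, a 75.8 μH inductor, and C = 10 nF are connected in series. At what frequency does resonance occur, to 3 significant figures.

183 kHz

ω₀ = 1/√(LC) = 1/√(7.58e-05 × 1e-08) = 1.149e+06 rad/s
f₀ = ω₀/(2π) = 183 kHz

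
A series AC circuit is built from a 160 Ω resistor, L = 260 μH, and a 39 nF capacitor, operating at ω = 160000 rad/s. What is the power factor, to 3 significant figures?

X_L = ωL = 41.6 Ω
X_C = 1/(ωC) = 160 Ω
Net reactance X = X_L − X_C = -119 Ω
Z = 160 − j119 Ω
|Z| = √(160² + 119²) = 199 Ω
∠Z = arctan(-119/160) = -36.6°
cos φ = cos(-36.6°) = 0.803

0.803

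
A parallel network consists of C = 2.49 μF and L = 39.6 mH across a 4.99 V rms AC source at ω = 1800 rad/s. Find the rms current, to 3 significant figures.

X_L = ωL = 71.3 Ω
X_C = 1/(ωC) = 223 Ω
Parallel: admittances add. Y = 1/(jωL) + jωC
Y = (0 − j0.00955) S
|Y| = 0.00955 S → |Z| = 1/|Y| = 105 Ω, ∠Z = −∠Y = 90.0°
I = V/|Z| = 4.99/105 = 47.6 mA

47.6 mA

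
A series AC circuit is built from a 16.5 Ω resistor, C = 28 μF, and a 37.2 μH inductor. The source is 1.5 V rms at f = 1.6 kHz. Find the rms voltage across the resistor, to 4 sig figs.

ω = 2πf = 10050 rad/s
X_L = ωL = 0.3740 Ω
X_C = 1/(ωC) = 3.553 Ω
Net reactance X = X_L − X_C = -3.179 Ω
Z = 16.50 − j3.179 Ω
|Z| = √(16.50² + 3.179²) = 16.80 Ω
I = V/|Z| = 89.27 mA
V_R = I·|Z_R| = 0.08927 × 16.50 = 1.473 V

1.473 V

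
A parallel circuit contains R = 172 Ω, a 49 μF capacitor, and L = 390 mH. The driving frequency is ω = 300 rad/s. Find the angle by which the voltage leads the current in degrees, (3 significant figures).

-46.6°

X_L = ωL = 117 Ω
X_C = 1/(ωC) = 68.0 Ω
Parallel: admittances add. Y = 1/R + 1/(jωL) + jωC
Y = (0.00581 + j0.00615) S
|Y| = 0.00847 S → |Z| = 1/|Y| = 118 Ω, ∠Z = −∠Y = -46.6°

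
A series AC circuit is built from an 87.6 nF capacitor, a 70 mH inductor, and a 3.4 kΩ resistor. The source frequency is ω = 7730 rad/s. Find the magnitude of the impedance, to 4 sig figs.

3526 Ω

X_L = ωL = 541.1 Ω
X_C = 1/(ωC) = 1477 Ω
Net reactance X = X_L − X_C = -935.7 Ω
Z = 3400 − j935.7 Ω
|Z| = √(3400² + 935.7²) = 3526 Ω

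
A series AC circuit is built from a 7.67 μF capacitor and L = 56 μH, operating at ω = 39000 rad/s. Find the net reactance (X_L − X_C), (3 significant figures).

X_L = ωL = 2.18 Ω
X_C = 1/(ωC) = 3.34 Ω
X = 2.18 − 3.34 = -1.16 Ω

-1.16 Ω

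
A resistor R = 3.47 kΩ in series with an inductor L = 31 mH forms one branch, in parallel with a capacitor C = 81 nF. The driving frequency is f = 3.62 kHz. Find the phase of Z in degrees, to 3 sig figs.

ω = 2πf = 22750 rad/s
X_L = ωL = 705 Ω
X_C = 1/(ωC) = 543 Ω
Branch 1 (R+jX_L): Z₁ = 3470 + j705 Ω, |Z₁| = 3540 Ω
Branch 2 (−jX_C): Z₂ = −j543 Ω
Parallel: Z = Z₁Z₂/(Z₁+Z₂), |Z| = 553 Ω, ∠Z = -81.2°

-81.2°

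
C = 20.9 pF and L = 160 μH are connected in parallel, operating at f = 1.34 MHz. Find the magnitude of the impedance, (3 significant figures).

1770 Ω

ω = 2πf = 8.419e+06 rad/s
X_L = ωL = 1350 Ω
X_C = 1/(ωC) = 5680 Ω
Parallel: admittances add. Y = 1/(jωL) + jωC
Y = (0 − j0.000566) S
|Y| = 0.000566 S → |Z| = 1/|Y| = 1770 Ω, ∠Z = −∠Y = 90.0°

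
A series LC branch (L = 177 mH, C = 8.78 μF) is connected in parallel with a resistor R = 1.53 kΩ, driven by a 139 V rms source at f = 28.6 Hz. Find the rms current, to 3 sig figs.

248 mA

ω = 2πf = 179.7 rad/s
X_L = ωL = 31.8 Ω
X_C = 1/(ωC) = 634 Ω
Branch 1: Z₁ = R = 1530 Ω
Branch 2 (series LC): Z₂ = j(X_L − X_C) = −j602 Ω
Parallel: Z = Z₁Z₂/(Z₁+Z₂), |Z| = 560 Ω, ∠Z = -68.5°
I = V/|Z| = 139/560 = 248 mA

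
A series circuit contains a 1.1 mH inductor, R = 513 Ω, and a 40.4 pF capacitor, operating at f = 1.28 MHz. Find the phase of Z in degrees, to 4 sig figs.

ω = 2πf = 8.042e+06 rad/s
X_L = ωL = 8847 Ω
X_C = 1/(ωC) = 3078 Ω
Net reactance X = X_L − X_C = 5769 Ω
Z = 513.0 + j5769 Ω
|Z| = √(513.0² + 5769²) = 5792 Ω
∠Z = arctan(5769/513.0) = 84.92°

84.92°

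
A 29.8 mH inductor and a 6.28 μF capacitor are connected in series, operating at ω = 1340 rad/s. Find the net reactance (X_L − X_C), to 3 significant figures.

X_L = ωL = 39.9 Ω
X_C = 1/(ωC) = 119 Ω
X = 39.9 − 119 = -78.9 Ω

-78.9 Ω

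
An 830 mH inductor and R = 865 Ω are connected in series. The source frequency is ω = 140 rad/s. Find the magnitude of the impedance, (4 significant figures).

X_L = ωL = 116.2 Ω
Z = 865.0 + j116.2 Ω
|Z| = √(865.0² + 116.2²) = 872.8 Ω

872.8 Ω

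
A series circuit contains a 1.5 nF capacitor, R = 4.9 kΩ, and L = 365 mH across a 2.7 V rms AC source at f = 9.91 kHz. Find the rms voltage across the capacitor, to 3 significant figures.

ω = 2πf = 62270 rad/s
X_L = ωL = 22700 Ω
X_C = 1/(ωC) = 10700 Ω
Net reactance X = X_L − X_C = 12000 Ω
Z = 4900 + j12000 Ω
|Z| = √(4900² + 12000²) = 13000 Ω
I = V/|Z| = 208 μA
V_C = I·|Z_C| = 0.000208 × 10700 = 2.23 V

2.23 V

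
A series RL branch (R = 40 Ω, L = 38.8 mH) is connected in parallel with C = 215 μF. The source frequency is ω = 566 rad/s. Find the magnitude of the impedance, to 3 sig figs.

8.87 Ω

X_L = ωL = 22.0 Ω
X_C = 1/(ωC) = 8.22 Ω
Branch 1 (R+jX_L): Z₁ = 40.0 + j22.0 Ω, |Z₁| = 45.6 Ω
Branch 2 (−jX_C): Z₂ = −j8.22 Ω
Parallel: Z = Z₁Z₂/(Z₁+Z₂), |Z| = 8.87 Ω, ∠Z = -80.2°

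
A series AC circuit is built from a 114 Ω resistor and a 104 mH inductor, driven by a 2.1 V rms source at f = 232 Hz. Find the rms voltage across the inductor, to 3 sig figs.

1.68 V

ω = 2πf = 1458 rad/s
X_L = ωL = 152 Ω
Z = 114 + j152 Ω
|Z| = √(114² + 152²) = 190 Ω
I = V/|Z| = 11.1 mA
V_L = I·|Z_L| = 0.0111 × 152 = 1.68 V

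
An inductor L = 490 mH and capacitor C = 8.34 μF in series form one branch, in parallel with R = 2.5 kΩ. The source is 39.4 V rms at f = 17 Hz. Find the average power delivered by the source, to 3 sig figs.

621 mW

ω = 2πf = 106.8 rad/s
X_L = ωL = 52.3 Ω
X_C = 1/(ωC) = 1120 Ω
Branch 1: Z₁ = R = 2500 Ω
Branch 2 (series LC): Z₂ = j(X_L − X_C) = −j1070 Ω
Parallel: Z = Z₁Z₂/(Z₁+Z₂), |Z| = 984 Ω, ∠Z = -66.8°
I = V/|Z| = 40.0 mA
P = VI cos φ = 39.4 × 0.0400 × cos(-66.8°) = 621 mW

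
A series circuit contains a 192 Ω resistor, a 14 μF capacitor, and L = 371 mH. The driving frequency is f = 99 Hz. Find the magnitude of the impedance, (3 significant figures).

ω = 2πf = 622.0 rad/s
X_L = ωL = 231 Ω
X_C = 1/(ωC) = 115 Ω
Net reactance X = X_L − X_C = 116 Ω
Z = 192 + j116 Ω
|Z| = √(192² + 116²) = 224 Ω

224 Ω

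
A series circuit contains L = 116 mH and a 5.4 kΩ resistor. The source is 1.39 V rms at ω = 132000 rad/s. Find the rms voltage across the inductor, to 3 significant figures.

1.31 V

X_L = ωL = 15300 Ω
Z = 5400 + j15300 Ω
|Z| = √(5400² + 15300²) = 16200 Ω
I = V/|Z| = 85.6 μA
V_L = I·|Z_L| = 8.56e-05 × 15300 = 1.31 V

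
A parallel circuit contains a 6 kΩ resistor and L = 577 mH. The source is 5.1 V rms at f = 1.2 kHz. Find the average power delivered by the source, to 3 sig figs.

ω = 2πf = 7540 rad/s
X_L = ωL = 4350 Ω
Parallel: admittances add. Y = 1/R + 1/(jωL)
Y = (0.000167 − j0.000230) S
|Y| = 0.000284 S → |Z| = 1/|Y| = 3520 Ω, ∠Z = −∠Y = 54.1°
I = V/|Z| = 1.45 mA
P = VI cos φ = 5.1 × 0.00145 × cos(54.1°) = 4.33 mW

4.33 mW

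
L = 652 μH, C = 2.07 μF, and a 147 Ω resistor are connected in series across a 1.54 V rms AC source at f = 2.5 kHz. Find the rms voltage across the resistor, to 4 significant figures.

ω = 2πf = 15710 rad/s
X_L = ωL = 10.24 Ω
X_C = 1/(ωC) = 30.75 Ω
Net reactance X = X_L − X_C = -20.51 Ω
Z = 147.0 − j20.51 Ω
|Z| = √(147.0² + 20.51²) = 148.4 Ω
I = V/|Z| = 10.38 mA
V_R = I·|Z_R| = 0.01038 × 147.0 = 1.525 V

1.525 V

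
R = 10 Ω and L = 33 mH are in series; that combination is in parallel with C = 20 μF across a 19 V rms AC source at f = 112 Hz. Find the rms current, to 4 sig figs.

516.8 mA

ω = 2πf = 703.7 rad/s
X_L = ωL = 23.22 Ω
X_C = 1/(ωC) = 71.05 Ω
Branch 1 (R+jX_L): Z₁ = 10.00 + j23.22 Ω, |Z₁| = 25.28 Ω
Branch 2 (−jX_C): Z₂ = −j71.05 Ω
Parallel: Z = Z₁Z₂/(Z₁+Z₂), |Z| = 36.77 Ω, ∠Z = 54.89°
I = V/|Z| = 19/36.77 = 516.8 mA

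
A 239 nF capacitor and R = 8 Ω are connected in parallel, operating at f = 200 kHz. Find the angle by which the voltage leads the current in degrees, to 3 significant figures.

-67.4°

ω = 2πf = 1.257e+06 rad/s
X_C = 1/(ωC) = 3.33 Ω
Parallel: admittances add. Y = 1/R + jωC
Y = (0.125 + j0.300) S
|Y| = 0.325 S → |Z| = 1/|Y| = 3.07 Ω, ∠Z = −∠Y = -67.4°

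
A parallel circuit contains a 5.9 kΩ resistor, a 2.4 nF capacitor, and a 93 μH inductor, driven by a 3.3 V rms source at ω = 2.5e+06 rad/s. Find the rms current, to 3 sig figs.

5.63 mA

X_L = ωL = 232 Ω
X_C = 1/(ωC) = 167 Ω
Parallel: admittances add. Y = 1/R + 1/(jωL) + jωC
Y = (0.000169 + j0.00170) S
|Y| = 0.00171 S → |Z| = 1/|Y| = 586 Ω, ∠Z = −∠Y = -84.3°
I = V/|Z| = 3.3/586 = 5.63 mA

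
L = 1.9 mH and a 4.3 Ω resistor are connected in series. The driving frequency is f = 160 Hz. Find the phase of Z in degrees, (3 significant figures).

24.0°

ω = 2πf = 1005 rad/s
X_L = ωL = 1.91 Ω
Z = 4.30 + j1.91 Ω
|Z| = √(4.30² + 1.91²) = 4.71 Ω
∠Z = arctan(1.91/4.30) = 24.0°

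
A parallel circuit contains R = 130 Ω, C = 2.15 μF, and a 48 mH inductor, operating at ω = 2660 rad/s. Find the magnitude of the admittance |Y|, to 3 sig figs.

X_L = ωL = 128 Ω
X_C = 1/(ωC) = 175 Ω
Parallel: admittances add. Y = 1/R + 1/(jωL) + jωC
Y = (0.00769 − j0.00211) S
|Y| = 0.00798 S → |Z| = 1/|Y| = 125 Ω, ∠Z = −∠Y = 15.4°

7.98 mS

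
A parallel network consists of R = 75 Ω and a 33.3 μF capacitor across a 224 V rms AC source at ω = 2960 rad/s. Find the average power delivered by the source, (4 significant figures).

X_C = 1/(ωC) = 10.15 Ω
Parallel: admittances add. Y = 1/R + jωC
Y = (0.01333 + j0.09857) S
|Y| = 0.09947 S → |Z| = 1/|Y| = 10.05 Ω, ∠Z = −∠Y = -82.30°
I = V/|Z| = 22.28 A
P = VI cos φ = 224 × 22.28 × cos(-82.30°) = 669.0 W

669.0 W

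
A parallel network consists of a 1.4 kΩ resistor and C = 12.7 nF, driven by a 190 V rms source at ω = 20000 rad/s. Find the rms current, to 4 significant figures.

144.0 mA

X_C = 1/(ωC) = 3937 Ω
Parallel: admittances add. Y = 1/R + jωC
Y = (0.0007143 + j0.0002540) S
|Y| = 0.0007581 S → |Z| = 1/|Y| = 1319 Ω, ∠Z = −∠Y = -19.58°
I = V/|Z| = 190/1319 = 144.0 mA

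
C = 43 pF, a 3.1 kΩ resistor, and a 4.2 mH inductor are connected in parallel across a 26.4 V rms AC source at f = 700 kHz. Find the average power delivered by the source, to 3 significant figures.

225 mW

ω = 2πf = 4.398e+06 rad/s
X_L = ωL = 18500 Ω
X_C = 1/(ωC) = 5290 Ω
Parallel: admittances add. Y = 1/R + 1/(jωL) + jωC
Y = (0.000323 + j0.000135) S
|Y| = 0.000350 S → |Z| = 1/|Y| = 2860 Ω, ∠Z = −∠Y = -22.7°
I = V/|Z| = 9.23 mA
P = VI cos φ = 26.4 × 0.00923 × cos(-22.7°) = 225 mW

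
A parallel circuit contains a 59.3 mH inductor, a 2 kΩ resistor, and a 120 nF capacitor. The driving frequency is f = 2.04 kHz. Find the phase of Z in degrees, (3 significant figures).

ω = 2πf = 12820 rad/s
X_L = ωL = 760 Ω
X_C = 1/(ωC) = 650 Ω
Parallel: admittances add. Y = 1/R + 1/(jωL) + jωC
Y = (0.000500 + j0.000222) S
|Y| = 0.000547 S → |Z| = 1/|Y| = 1830 Ω, ∠Z = −∠Y = -24.0°

-24.0°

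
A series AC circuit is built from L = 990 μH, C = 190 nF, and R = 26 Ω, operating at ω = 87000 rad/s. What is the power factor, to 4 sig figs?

0.7121

X_L = ωL = 86.13 Ω
X_C = 1/(ωC) = 60.50 Ω
Net reactance X = X_L − X_C = 25.63 Ω
Z = 26.00 + j25.63 Ω
|Z| = √(26.00² + 25.63²) = 36.51 Ω
∠Z = arctan(25.63/26.00) = 44.59°
cos φ = cos(44.59°) = 0.7121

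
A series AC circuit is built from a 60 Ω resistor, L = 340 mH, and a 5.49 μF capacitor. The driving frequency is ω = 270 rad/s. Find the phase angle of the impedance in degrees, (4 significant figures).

X_L = ωL = 91.80 Ω
X_C = 1/(ωC) = 674.6 Ω
Net reactance X = X_L − X_C = -582.8 Ω
Z = 60.00 − j582.8 Ω
|Z| = √(60.00² + 582.8²) = 585.9 Ω
∠Z = arctan(-582.8/60.00) = -84.12°

-84.12°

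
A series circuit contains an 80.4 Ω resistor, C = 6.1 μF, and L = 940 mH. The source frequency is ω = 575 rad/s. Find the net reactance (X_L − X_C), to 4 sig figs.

255.4 Ω

X_L = ωL = 540.5 Ω
X_C = 1/(ωC) = 285.1 Ω
X = 540.5 − 285.1 = 255.4 Ω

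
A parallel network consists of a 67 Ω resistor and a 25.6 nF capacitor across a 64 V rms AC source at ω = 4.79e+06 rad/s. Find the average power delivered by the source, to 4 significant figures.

X_C = 1/(ωC) = 8.155 Ω
Parallel: admittances add. Y = 1/R + jωC
Y = (0.01493 + j0.1226) S
|Y| = 0.1235 S → |Z| = 1/|Y| = 8.095 Ω, ∠Z = −∠Y = -83.06°
I = V/|Z| = 7.906 A
P = VI cos φ = 64 × 7.906 × cos(-83.06°) = 61.13 W

61.13 W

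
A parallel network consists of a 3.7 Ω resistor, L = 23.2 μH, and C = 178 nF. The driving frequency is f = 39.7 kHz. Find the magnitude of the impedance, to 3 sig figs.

3.34 Ω

ω = 2πf = 249400 rad/s
X_L = ωL = 5.79 Ω
X_C = 1/(ωC) = 22.5 Ω
Parallel: admittances add. Y = 1/R + 1/(jωL) + jωC
Y = (0.270 − j0.128) S
|Y| = 0.299 S → |Z| = 1/|Y| = 3.34 Ω, ∠Z = −∠Y = 25.4°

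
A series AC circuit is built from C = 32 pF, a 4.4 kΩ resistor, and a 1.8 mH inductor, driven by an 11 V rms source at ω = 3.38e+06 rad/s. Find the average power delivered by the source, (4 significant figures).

X_L = ωL = 6084 Ω
X_C = 1/(ωC) = 9246 Ω
Net reactance X = X_L − X_C = -3162 Ω
Z = 4400 − j3162 Ω
|Z| = √(4400² + 3162²) = 5418 Ω
∠Z = arctan(-3162/4400) = -35.70°
I = V/|Z| = 2.030 mA
P = VI cos φ = 11 × 0.002030 × cos(-35.70°) = 18.14 mW

18.14 mW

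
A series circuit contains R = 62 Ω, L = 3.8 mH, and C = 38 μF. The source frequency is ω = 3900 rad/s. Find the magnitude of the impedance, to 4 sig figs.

62.52 Ω

X_L = ωL = 14.82 Ω
X_C = 1/(ωC) = 6.748 Ω
Net reactance X = X_L − X_C = 8.072 Ω
Z = 62.00 + j8.072 Ω
|Z| = √(62.00² + 8.072²) = 62.52 Ω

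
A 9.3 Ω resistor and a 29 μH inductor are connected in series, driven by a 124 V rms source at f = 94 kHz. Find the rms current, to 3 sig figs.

ω = 2πf = 590600 rad/s
X_L = ωL = 17.1 Ω
Z = 9.30 + j17.1 Ω
|Z| = √(9.30² + 17.1²) = 19.5 Ω
I = V/|Z| = 124/19.5 = 6.36 A

6.36 A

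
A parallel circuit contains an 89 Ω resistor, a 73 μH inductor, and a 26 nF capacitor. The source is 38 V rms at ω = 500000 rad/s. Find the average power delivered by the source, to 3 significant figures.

X_L = ωL = 36.5 Ω
X_C = 1/(ωC) = 76.9 Ω
Parallel: admittances add. Y = 1/R + 1/(jωL) + jωC
Y = (0.0112 − j0.0144) S
|Y| = 0.0183 S → |Z| = 1/|Y| = 54.8 Ω, ∠Z = −∠Y = 52.0°
I = V/|Z| = 694 mA
P = VI cos φ = 38 × 0.694 × cos(52.0°) = 16.2 W

16.2 W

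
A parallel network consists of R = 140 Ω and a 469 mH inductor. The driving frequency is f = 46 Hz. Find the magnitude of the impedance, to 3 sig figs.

97.4 Ω

ω = 2πf = 289.0 rad/s
X_L = ωL = 136 Ω
Parallel: admittances add. Y = 1/R + 1/(jωL)
Y = (0.00714 − j0.00738) S
|Y| = 0.0103 S → |Z| = 1/|Y| = 97.4 Ω, ∠Z = −∠Y = 45.9°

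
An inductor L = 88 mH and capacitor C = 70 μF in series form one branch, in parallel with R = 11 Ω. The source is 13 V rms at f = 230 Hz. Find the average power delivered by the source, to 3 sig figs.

15.4 W

ω = 2πf = 1445 rad/s
X_L = ωL = 127 Ω
X_C = 1/(ωC) = 9.89 Ω
Branch 1: Z₁ = R = 11.0 Ω
Branch 2 (series LC): Z₂ = j(X_L − X_C) = j117 Ω
Parallel: Z = Z₁Z₂/(Z₁+Z₂), |Z| = 11.0 Ω, ∠Z = 5.36°
I = V/|Z| = 1.19 A
P = VI cos φ = 13 × 1.19 × cos(5.36°) = 15.4 W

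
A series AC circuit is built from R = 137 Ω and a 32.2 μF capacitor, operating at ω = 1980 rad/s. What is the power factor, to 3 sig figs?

0.994

X_C = 1/(ωC) = 15.7 Ω
Z = 137 − j15.7 Ω
|Z| = √(137² + 15.7²) = 138 Ω
∠Z = arctan(-15.7/137) = -6.53°
cos φ = cos(-6.53°) = 0.994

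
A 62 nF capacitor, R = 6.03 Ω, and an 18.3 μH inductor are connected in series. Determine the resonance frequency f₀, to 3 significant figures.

ω₀ = 1/√(LC) = 1/√(1.83e-05 × 6.2e-08) = 938800 rad/s
f₀ = ω₀/(2π) = 149 kHz

149 kHz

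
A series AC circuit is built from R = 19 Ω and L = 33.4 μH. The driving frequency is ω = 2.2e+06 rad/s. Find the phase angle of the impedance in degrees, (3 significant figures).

X_L = ωL = 73.5 Ω
Z = 19.0 + j73.5 Ω
|Z| = √(19.0² + 73.5²) = 75.9 Ω
∠Z = arctan(73.5/19.0) = 75.5°

75.5°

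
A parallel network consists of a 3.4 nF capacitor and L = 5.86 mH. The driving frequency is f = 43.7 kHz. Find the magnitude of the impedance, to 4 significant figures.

3205 Ω

ω = 2πf = 274600 rad/s
X_L = ωL = 1609 Ω
X_C = 1/(ωC) = 1071 Ω
Parallel: admittances add. Y = 1/(jωL) + jωC
Y = (0 + j0.0003121) S
|Y| = 0.0003121 S → |Z| = 1/|Y| = 3205 Ω, ∠Z = −∠Y = -90.00°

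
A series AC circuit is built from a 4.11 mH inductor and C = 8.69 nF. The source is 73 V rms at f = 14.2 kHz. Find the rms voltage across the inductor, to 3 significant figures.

ω = 2πf = 89220 rad/s
X_L = ωL = 367 Ω
X_C = 1/(ωC) = 1290 Ω
Net reactance X = X_L − X_C = -923 Ω
Z = − j923 Ω
|Z| = √(0² + 923²) = 923 Ω
I = V/|Z| = 79.1 mA
V_L = I·|Z_L| = 0.0791 × 367 = 29.0 V

29.0 V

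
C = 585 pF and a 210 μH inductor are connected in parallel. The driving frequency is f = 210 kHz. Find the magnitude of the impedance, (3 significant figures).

ω = 2πf = 1.319e+06 rad/s
X_L = ωL = 277 Ω
X_C = 1/(ωC) = 1300 Ω
Parallel: admittances add. Y = 1/(jωL) + jωC
Y = (0 − j0.00284) S
|Y| = 0.00284 S → |Z| = 1/|Y| = 352 Ω, ∠Z = −∠Y = 90.0°

352 Ω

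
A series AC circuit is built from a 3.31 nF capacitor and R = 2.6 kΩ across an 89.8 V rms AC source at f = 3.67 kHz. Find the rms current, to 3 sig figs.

ω = 2πf = 23060 rad/s
X_C = 1/(ωC) = 13100 Ω
Z = 2600 − j13100 Ω
|Z| = √(2600² + 13100²) = 13400 Ω
I = V/|Z| = 89.8/13400 = 6.72 mA

6.72 mA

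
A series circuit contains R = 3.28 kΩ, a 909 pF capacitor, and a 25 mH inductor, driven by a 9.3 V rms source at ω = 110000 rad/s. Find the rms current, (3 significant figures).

X_L = ωL = 2750 Ω
X_C = 1/(ωC) = 10000 Ω
Net reactance X = X_L − X_C = -7250 Ω
Z = 3280 − j7250 Ω
|Z| = √(3280² + 7250²) = 7960 Ω
I = V/|Z| = 9.3/7960 = 1.17 mA

1.17 mA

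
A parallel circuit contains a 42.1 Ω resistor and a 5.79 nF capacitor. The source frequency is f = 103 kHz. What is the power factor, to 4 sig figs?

ω = 2πf = 647200 rad/s
X_C = 1/(ωC) = 266.9 Ω
Parallel: admittances add. Y = 1/R + jωC
Y = (0.02375 + j0.003747) S
|Y| = 0.02405 S → |Z| = 1/|Y| = 41.59 Ω, ∠Z = −∠Y = -8.965°
cos φ = cos(-8.965°) = 0.9878

0.9878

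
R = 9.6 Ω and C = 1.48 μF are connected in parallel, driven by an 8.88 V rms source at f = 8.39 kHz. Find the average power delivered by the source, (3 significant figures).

8.21 W

ω = 2πf = 52720 rad/s
X_C = 1/(ωC) = 12.8 Ω
Parallel: admittances add. Y = 1/R + jωC
Y = (0.104 + j0.0780) S
|Y| = 0.130 S → |Z| = 1/|Y| = 7.68 Ω, ∠Z = −∠Y = -36.8°
I = V/|Z| = 1.16 A
P = VI cos φ = 8.88 × 1.16 × cos(-36.8°) = 8.21 W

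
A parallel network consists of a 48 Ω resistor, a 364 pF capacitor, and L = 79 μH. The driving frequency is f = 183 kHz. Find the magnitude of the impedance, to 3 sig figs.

ω = 2πf = 1.15e+06 rad/s
X_L = ωL = 90.8 Ω
X_C = 1/(ωC) = 2390 Ω
Parallel: admittances add. Y = 1/R + 1/(jωL) + jωC
Y = (0.0208 − j0.0106) S
|Y| = 0.0234 S → |Z| = 1/|Y| = 42.8 Ω, ∠Z = −∠Y = 26.9°

42.8 Ω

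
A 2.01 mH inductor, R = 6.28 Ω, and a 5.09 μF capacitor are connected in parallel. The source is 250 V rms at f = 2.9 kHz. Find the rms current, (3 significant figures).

ω = 2πf = 18220 rad/s
X_L = ωL = 36.6 Ω
X_C = 1/(ωC) = 10.8 Ω
Parallel: admittances add. Y = 1/R + 1/(jωL) + jωC
Y = (0.159 + j0.0654) S
|Y| = 0.172 S → |Z| = 1/|Y| = 5.81 Ω, ∠Z = −∠Y = -22.3°
I = V/|Z| = 250/5.81 = 43.0 A

43.0 A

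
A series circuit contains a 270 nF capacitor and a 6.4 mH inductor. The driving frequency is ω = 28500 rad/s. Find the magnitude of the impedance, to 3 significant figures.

52.4 Ω

X_L = ωL = 182 Ω
X_C = 1/(ωC) = 130 Ω
Net reactance X = X_L − X_C = 52.4 Ω
Z = j52.4 Ω
|Z| = √(0² + 52.4²) = 52.4 Ω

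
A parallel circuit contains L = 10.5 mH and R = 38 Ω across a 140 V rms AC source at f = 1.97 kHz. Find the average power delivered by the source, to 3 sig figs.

516 W

ω = 2πf = 12380 rad/s
X_L = ωL = 130 Ω
Parallel: admittances add. Y = 1/R + 1/(jωL)
Y = (0.0263 − j0.00769) S
|Y| = 0.0274 S → |Z| = 1/|Y| = 36.5 Ω, ∠Z = −∠Y = 16.3°
I = V/|Z| = 3.84 A
P = VI cos φ = 140 × 3.84 × cos(16.3°) = 516 W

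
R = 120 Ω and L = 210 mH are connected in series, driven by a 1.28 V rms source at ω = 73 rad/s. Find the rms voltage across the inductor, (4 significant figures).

0.1622 V

X_L = ωL = 15.33 Ω
Z = 120.0 + j15.33 Ω
|Z| = √(120.0² + 15.33²) = 121.0 Ω
I = V/|Z| = 10.58 mA
V_L = I·|Z_L| = 0.01058 × 15.33 = 0.1622 V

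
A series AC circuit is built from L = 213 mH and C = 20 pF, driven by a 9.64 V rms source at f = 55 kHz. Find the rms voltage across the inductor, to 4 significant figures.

9.983 V

ω = 2πf = 345600 rad/s
X_L = ωL = 73610 Ω
X_C = 1/(ωC) = 144700 Ω
Net reactance X = X_L − X_C = -71080 Ω
Z = − j71080 Ω
|Z| = √(0² + 71080²) = 71080 Ω
I = V/|Z| = 135.6 μA
V_L = I·|Z_L| = 0.0001356 × 73610 = 9.983 V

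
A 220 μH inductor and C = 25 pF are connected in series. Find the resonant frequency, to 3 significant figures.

ω₀ = 1/√(LC) = 1/√(0.00022 × 2.5e-11) = 1.348e+07 rad/s
f₀ = ω₀/(2π) = 2.15 MHz

2.15 MHz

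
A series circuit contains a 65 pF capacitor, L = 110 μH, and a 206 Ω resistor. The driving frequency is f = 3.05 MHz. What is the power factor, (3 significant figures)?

0.156

ω = 2πf = 1.916e+07 rad/s
X_L = ωL = 2110 Ω
X_C = 1/(ωC) = 803 Ω
Net reactance X = X_L − X_C = 1310 Ω
Z = 206 + j1310 Ω
|Z| = √(206² + 1310²) = 1320 Ω
∠Z = arctan(1310/206) = 81.0°
cos φ = cos(81.0°) = 0.156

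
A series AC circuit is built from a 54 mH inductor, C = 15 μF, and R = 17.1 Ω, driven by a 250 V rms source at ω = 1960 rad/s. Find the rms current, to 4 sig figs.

X_L = ωL = 105.8 Ω
X_C = 1/(ωC) = 34.01 Ω
Net reactance X = X_L − X_C = 71.83 Ω
Z = 17.10 + j71.83 Ω
|Z| = √(17.10² + 71.83²) = 73.83 Ω
I = V/|Z| = 250/73.83 = 3.386 A

3.386 A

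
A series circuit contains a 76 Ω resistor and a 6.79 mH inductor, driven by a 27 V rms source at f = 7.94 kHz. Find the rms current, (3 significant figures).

77.8 mA

ω = 2πf = 49890 rad/s
X_L = ωL = 339 Ω
Z = 76.0 + j339 Ω
|Z| = √(76.0² + 339²) = 347 Ω
I = V/|Z| = 27/347 = 77.8 mA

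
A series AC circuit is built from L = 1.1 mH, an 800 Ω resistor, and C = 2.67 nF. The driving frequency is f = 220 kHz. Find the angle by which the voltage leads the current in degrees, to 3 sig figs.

ω = 2πf = 1.382e+06 rad/s
X_L = ωL = 1520 Ω
X_C = 1/(ωC) = 271 Ω
Net reactance X = X_L − X_C = 1250 Ω
Z = 800 + j1250 Ω
|Z| = √(800² + 1250²) = 1480 Ω
∠Z = arctan(1250/800) = 57.4°

57.4°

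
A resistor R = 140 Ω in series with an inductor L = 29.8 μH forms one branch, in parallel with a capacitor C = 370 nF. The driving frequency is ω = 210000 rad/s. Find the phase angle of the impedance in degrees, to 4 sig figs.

X_L = ωL = 6.258 Ω
X_C = 1/(ωC) = 12.87 Ω
Branch 1 (R+jX_L): Z₁ = 140.0 + j6.258 Ω, |Z₁| = 140.1 Ω
Branch 2 (−jX_C): Z₂ = −j12.87 Ω
Parallel: Z = Z₁Z₂/(Z₁+Z₂), |Z| = 12.87 Ω, ∠Z = -84.74°

-84.74°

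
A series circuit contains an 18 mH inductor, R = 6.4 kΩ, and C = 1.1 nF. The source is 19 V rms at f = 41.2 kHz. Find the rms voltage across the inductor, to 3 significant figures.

13.6 V

ω = 2πf = 258900 rad/s
X_L = ωL = 4660 Ω
X_C = 1/(ωC) = 3510 Ω
Net reactance X = X_L − X_C = 1150 Ω
Z = 6400 + j1150 Ω
|Z| = √(6400² + 1150²) = 6500 Ω
I = V/|Z| = 2.92 mA
V_L = I·|Z_L| = 0.00292 × 4660 = 13.6 V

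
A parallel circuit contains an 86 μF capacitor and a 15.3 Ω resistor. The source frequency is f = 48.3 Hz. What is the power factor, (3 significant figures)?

0.929

ω = 2πf = 303.5 rad/s
X_C = 1/(ωC) = 38.3 Ω
Parallel: admittances add. Y = 1/R + jωC
Y = (0.0654 + j0.0261) S
|Y| = 0.0704 S → |Z| = 1/|Y| = 14.2 Ω, ∠Z = −∠Y = -21.8°
cos φ = cos(-21.8°) = 0.929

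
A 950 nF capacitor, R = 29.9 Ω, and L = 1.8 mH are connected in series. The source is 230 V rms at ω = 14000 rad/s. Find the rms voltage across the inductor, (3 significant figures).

X_L = ωL = 25.2 Ω
X_C = 1/(ωC) = 75.2 Ω
Net reactance X = X_L − X_C = -50.0 Ω
Z = 29.9 − j50.0 Ω
|Z| = √(29.9² + 50.0²) = 58.2 Ω
I = V/|Z| = 3.95 A
V_L = I·|Z_L| = 3.95 × 25.2 = 99.5 V

99.5 V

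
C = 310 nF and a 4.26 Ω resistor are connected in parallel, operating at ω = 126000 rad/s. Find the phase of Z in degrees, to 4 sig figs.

X_C = 1/(ωC) = 25.60 Ω
Parallel: admittances add. Y = 1/R + jωC
Y = (0.2347 + j0.03906) S
|Y| = 0.2380 S → |Z| = 1/|Y| = 4.202 Ω, ∠Z = −∠Y = -9.447°

-9.447°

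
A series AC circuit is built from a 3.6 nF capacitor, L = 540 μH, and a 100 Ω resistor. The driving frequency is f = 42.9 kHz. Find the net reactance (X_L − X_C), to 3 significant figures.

ω = 2πf = 269500 rad/s
X_L = ωL = 146 Ω
X_C = 1/(ωC) = 1030 Ω
X = 146 − 1030 = -885 Ω

-885 Ω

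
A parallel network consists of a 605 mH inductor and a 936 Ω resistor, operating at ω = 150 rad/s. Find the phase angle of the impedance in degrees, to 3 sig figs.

84.5°

X_L = ωL = 90.8 Ω
Parallel: admittances add. Y = 1/R + 1/(jωL)
Y = (0.00107 − j0.0110) S
|Y| = 0.0111 S → |Z| = 1/|Y| = 90.3 Ω, ∠Z = −∠Y = 84.5°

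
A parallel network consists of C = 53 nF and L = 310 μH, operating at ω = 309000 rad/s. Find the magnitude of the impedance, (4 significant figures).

X_L = ωL = 95.79 Ω
X_C = 1/(ωC) = 61.06 Ω
Parallel: admittances add. Y = 1/(jωL) + jωC
Y = (0 + j0.005937) S
|Y| = 0.005937 S → |Z| = 1/|Y| = 168.4 Ω, ∠Z = −∠Y = -90.00°

168.4 Ω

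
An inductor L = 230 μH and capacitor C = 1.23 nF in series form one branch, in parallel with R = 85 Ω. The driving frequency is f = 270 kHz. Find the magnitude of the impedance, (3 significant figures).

61.5 Ω

ω = 2πf = 1.696e+06 rad/s
X_L = ωL = 390 Ω
X_C = 1/(ωC) = 479 Ω
Branch 1: Z₁ = R = 85.0 Ω
Branch 2 (series LC): Z₂ = j(X_L − X_C) = −j89.1 Ω
Parallel: Z = Z₁Z₂/(Z₁+Z₂), |Z| = 61.5 Ω, ∠Z = -43.7°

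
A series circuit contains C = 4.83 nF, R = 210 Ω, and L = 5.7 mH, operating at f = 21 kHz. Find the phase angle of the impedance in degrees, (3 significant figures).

-75.6°

ω = 2πf = 131900 rad/s
X_L = ωL = 752 Ω
X_C = 1/(ωC) = 1570 Ω
Net reactance X = X_L − X_C = -817 Ω
Z = 210 − j817 Ω
|Z| = √(210² + 817²) = 844 Ω
∠Z = arctan(-817/210) = -75.6°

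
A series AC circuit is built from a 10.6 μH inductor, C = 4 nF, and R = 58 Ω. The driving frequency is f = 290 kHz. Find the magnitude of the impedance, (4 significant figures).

ω = 2πf = 1.822e+06 rad/s
X_L = ωL = 19.31 Ω
X_C = 1/(ωC) = 137.2 Ω
Net reactance X = X_L − X_C = -117.9 Ω
Z = 58.00 − j117.9 Ω
|Z| = √(58.00² + 117.9²) = 131.4 Ω

131.4 Ω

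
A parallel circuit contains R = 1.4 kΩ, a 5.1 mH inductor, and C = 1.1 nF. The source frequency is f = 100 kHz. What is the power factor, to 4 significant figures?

0.8833

ω = 2πf = 628300 rad/s
X_L = ωL = 3204 Ω
X_C = 1/(ωC) = 1447 Ω
Parallel: admittances add. Y = 1/R + 1/(jωL) + jωC
Y = (0.0007143 + j0.0003791) S
|Y| = 0.0008086 S → |Z| = 1/|Y| = 1237 Ω, ∠Z = −∠Y = -27.96°
cos φ = cos(-27.96°) = 0.8833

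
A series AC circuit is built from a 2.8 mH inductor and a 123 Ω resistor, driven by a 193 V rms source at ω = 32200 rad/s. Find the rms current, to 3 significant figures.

X_L = ωL = 90.2 Ω
Z = 123 + j90.2 Ω
|Z| = √(123² + 90.2²) = 153 Ω
I = V/|Z| = 193/153 = 1.27 A

1.27 A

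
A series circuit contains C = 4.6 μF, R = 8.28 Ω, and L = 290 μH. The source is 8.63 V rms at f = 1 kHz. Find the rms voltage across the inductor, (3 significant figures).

0.465 V

ω = 2πf = 6283 rad/s
X_L = ωL = 1.82 Ω
X_C = 1/(ωC) = 34.6 Ω
Net reactance X = X_L − X_C = -32.8 Ω
Z = 8.28 − j32.8 Ω
|Z| = √(8.28² + 32.8²) = 33.8 Ω
I = V/|Z| = 255 mA
V_L = I·|Z_L| = 0.255 × 1.82 = 0.465 V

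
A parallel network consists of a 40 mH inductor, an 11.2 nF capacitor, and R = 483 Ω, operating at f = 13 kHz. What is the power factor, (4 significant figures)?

ω = 2πf = 81680 rad/s
X_L = ωL = 3267 Ω
X_C = 1/(ωC) = 1093 Ω
Parallel: admittances add. Y = 1/R + 1/(jωL) + jωC
Y = (0.002070 + j0.0006088) S
|Y| = 0.002158 S → |Z| = 1/|Y| = 463.4 Ω, ∠Z = −∠Y = -16.39°
cos φ = cos(-16.39°) = 0.9594

0.9594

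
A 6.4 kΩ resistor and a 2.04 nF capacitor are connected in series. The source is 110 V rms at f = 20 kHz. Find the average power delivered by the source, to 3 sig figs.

1.38 W

ω = 2πf = 125700 rad/s
X_C = 1/(ωC) = 3900 Ω
Z = 6400 − j3900 Ω
|Z| = √(6400² + 3900²) = 7500 Ω
∠Z = arctan(-3900/6400) = -31.4°
I = V/|Z| = 14.7 mA
P = VI cos φ = 110 × 0.0147 × cos(-31.4°) = 1.38 W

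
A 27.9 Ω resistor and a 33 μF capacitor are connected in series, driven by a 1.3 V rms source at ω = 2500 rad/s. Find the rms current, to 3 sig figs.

42.7 mA

X_C = 1/(ωC) = 12.1 Ω
Z = 27.9 − j12.1 Ω
|Z| = √(27.9² + 12.1²) = 30.4 Ω
I = V/|Z| = 1.3/30.4 = 42.7 mA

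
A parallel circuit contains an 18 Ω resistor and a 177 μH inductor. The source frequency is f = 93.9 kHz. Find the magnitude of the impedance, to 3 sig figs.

17.7 Ω

ω = 2πf = 590000 rad/s
X_L = ωL = 104 Ω
Parallel: admittances add. Y = 1/R + 1/(jωL)
Y = (0.0556 − j0.00958) S
|Y| = 0.0564 S → |Z| = 1/|Y| = 17.7 Ω, ∠Z = −∠Y = 9.78°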